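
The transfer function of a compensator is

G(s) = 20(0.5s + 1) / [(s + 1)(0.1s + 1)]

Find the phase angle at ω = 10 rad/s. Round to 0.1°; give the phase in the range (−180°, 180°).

At ω = 10 rad/s:
zero (1 + j10·0.5) = 1 + j5 → |·| ≈ 5.099, ∠ ≈ 78.69°
pole (1 + j10·1) = 1 + j10 → |·| ≈ 10.05, ∠ ≈ 84.29°
pole (1 + j10·0.1) = 1 + j1 → |·| ≈ 1.4142, ∠ ≈ 45.00°
∠G = (78.69°) − (84.29° + 45.00°) = -50.60°

-50.6°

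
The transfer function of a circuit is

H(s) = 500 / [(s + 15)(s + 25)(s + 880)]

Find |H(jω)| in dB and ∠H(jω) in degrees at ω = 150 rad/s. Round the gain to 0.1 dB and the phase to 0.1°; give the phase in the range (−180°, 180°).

At s = jω = j150:
pole (s+15): 15 + j150 → |·| = √(15²+150²) = √22725 ≈ 150.75, ∠ = arctan(150/15) ≈ 84.29°
pole (s+25): 25 + j150 → |·| = √(25²+150²) = √23125 ≈ 152.07, ∠ = arctan(150/25) ≈ 80.54°
pole (s+880): 880 + j150 → |·| = √(880²+150²) = √796900 ≈ 892.69, ∠ = arctan(150/880) ≈ 9.67°
|H| = 500 / 2.0465e+07 ≈ 2.4432e-05
Gain = 20 log₁₀(2.4432e-05) ≈ -92.24 dB
∠H = 0.00° − 174.50° = -174.50°

-92.2 dB, -174.5°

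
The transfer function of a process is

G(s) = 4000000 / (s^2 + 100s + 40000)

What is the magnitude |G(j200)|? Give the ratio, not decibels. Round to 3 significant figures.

200

At s = jω = j200:
quadratic: (j200)² + 100·j200 + 40000 = 0 + j20000 → |·| ≈ 20000, ∠ ≈ 90.00°
|G| = 4000000 / 20000 ≈ 200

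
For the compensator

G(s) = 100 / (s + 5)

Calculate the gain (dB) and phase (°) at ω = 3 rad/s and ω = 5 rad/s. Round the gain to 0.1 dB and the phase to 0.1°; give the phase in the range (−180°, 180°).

ω = 3: 24.7 dB, -31.0°; ω = 5: 23.0 dB, -45.0°

Substitute s = j3:
Numerator: 100 = 100 + j0
Denominator: (j3) + 5 = 5 + j3
|N| = √(100² + 0²) ≈ 100, ∠N ≈ 0.00°
|D| = √(5² + 3²) ≈ 5.831, ∠D ≈ 30.96°
|G| = 100 / 5.831 ≈ 17.15
Gain = 20 log₁₀(17.15) ≈ 24.69 dB
∠G = 0.00° − 30.96° = -30.96°

Substitute s = j5:
Numerator: 100 = 100 + j0
Denominator: (j5) + 5 = 5 + j5
|N| = √(100² + 0²) ≈ 100, ∠N ≈ 0.00°
|D| = √(5² + 5²) ≈ 7.0711, ∠D ≈ 45.00°
|G| = 100 / 7.0711 ≈ 14.142
Gain = 20 log₁₀(14.142) ≈ 23.01 dB
∠G = 0.00° − 45.00° = -45.00°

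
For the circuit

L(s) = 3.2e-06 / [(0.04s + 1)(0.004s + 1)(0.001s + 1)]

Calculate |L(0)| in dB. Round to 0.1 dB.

L(0) = 3.2e-06 · 1 / 1 ≈ 3.2e-06
20 log₁₀(3.2e-06) ≈ -109.90 dB

-109.9 dB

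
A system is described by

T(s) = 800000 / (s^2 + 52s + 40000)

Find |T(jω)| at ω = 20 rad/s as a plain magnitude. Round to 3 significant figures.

20.2

At s = jω = j20:
quadratic: (j20)² + 52·j20 + 40000 = 39600 + j1040 → |·| ≈ 39614, ∠ ≈ 1.50°
|T| = 800000 / 39614 ≈ 20.195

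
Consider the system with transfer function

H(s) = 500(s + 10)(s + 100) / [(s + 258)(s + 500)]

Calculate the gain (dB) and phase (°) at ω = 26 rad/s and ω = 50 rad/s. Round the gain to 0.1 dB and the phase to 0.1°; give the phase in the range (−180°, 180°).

At s = jω = j26:
zero (s+10): 10 + j26 → |·| = √(10²+26²) = √776 ≈ 27.857, ∠ = arctan(26/10) ≈ 68.96°
zero (s+100): 100 + j26 → |·| = √(100²+26²) = √10676 ≈ 103.32, ∠ = arctan(26/100) ≈ 14.57°
pole (s+258): 258 + j26 → |·| = √(258²+26²) = √67240 ≈ 259.31, ∠ = arctan(26/258) ≈ 5.75°
pole (s+500): 500 + j26 → |·| = √(500²+26²) = √250676 ≈ 500.68, ∠ = arctan(26/500) ≈ 2.98°
|H| = 500 · 2878.2 / 1.2983e+05 ≈ 11.084
Gain = 20 log₁₀(11.084) ≈ 20.89 dB
∠H = 83.53° − 8.73° = 74.80°

At s = jω = j50:
zero (s+10): 10 + j50 → |·| = √(10²+50²) = √2600 ≈ 50.99, ∠ = arctan(50/10) ≈ 78.69°
zero (s+100): 100 + j50 → |·| = √(100²+50²) = √12500 ≈ 111.8, ∠ = arctan(50/100) ≈ 26.57°
pole (s+258): 258 + j50 → |·| = √(258²+50²) = √69064 ≈ 262.8, ∠ = arctan(50/258) ≈ 10.97°
pole (s+500): 500 + j50 → |·| = √(500²+50²) = √252500 ≈ 502.49, ∠ = arctan(50/500) ≈ 5.71°
|H| = 500 · 5700.7 / 1.3205e+05 ≈ 21.585
Gain = 20 log₁₀(21.585) ≈ 26.68 dB
∠H = 105.26° − 16.68° = 88.58°

ω = 26: 20.9 dB, 74.8°; ω = 50: 26.7 dB, 88.6°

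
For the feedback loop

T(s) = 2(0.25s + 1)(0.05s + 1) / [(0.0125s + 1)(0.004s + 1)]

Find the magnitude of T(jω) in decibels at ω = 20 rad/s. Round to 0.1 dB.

22.9 dB

At ω = 20 rad/s:
zero (1 + j20·0.25) = 1 + j5 → |·| ≈ 5.099, ∠ ≈ 78.69°
zero (1 + j20·0.05) = 1 + j1 → |·| ≈ 1.4142, ∠ ≈ 45.00°
pole (1 + j20·0.0125) = 1 + j0.25 → |·| ≈ 1.0308, ∠ ≈ 14.04°
pole (1 + j20·0.004) = 1 + j0.08 → |·| ≈ 1.0032, ∠ ≈ 4.57°
|T| = 2 · 5.099 · 1.4142 / (1.0308 · 1.0032) ≈ 13.946
Gain = 20 log₁₀(13.946) ≈ 22.89 dB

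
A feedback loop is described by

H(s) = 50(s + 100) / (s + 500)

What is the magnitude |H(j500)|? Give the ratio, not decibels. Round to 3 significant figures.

36.1

At s = jω = j500:
zero (s+100): 100 + j500 → |·| = √(100²+500²) = √260000 ≈ 509.9, ∠ = arctan(500/100) ≈ 78.69°
pole (s+500): 500 + j500 → |·| = √(500²+500²) = √500000 ≈ 707.11, ∠ = arctan(500/500) ≈ 45.00°
|H| = 50 · 509.9 / 707.11 ≈ 36.055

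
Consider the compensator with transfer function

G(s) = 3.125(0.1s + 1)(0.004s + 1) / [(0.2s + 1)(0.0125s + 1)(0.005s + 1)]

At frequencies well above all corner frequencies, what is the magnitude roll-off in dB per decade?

Each pole contributes −20 dB/decade at high frequency; each zero contributes +20 dB/decade.
Net: 2 zero(s) − 3 pole(s) → -20 dB/decade.

-20 dB/decade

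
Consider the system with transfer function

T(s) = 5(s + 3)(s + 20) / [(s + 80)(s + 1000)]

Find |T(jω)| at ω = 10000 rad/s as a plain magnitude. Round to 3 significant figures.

4.98

At s = jω = j10000:
zero (s+3): 3 + j10000 → |·| = √(3²+10000²) = √100000009 ≈ 10000, ∠ = arctan(10000/3) ≈ 89.98°
zero (s+20): 20 + j10000 → |·| = √(20²+10000²) = √100000400 ≈ 10000, ∠ = arctan(10000/20) ≈ 89.89°
pole (s+80): 80 + j10000 → |·| = √(80²+10000²) = √100006400 ≈ 10000, ∠ = arctan(10000/80) ≈ 89.54°
pole (s+1000): 1000 + j10000 → |·| = √(1000²+10000²) = √101000000 ≈ 10050, ∠ = arctan(10000/1000) ≈ 84.29°
|T| = 5 · 1e+08 / 1.005e+08 ≈ 4.9751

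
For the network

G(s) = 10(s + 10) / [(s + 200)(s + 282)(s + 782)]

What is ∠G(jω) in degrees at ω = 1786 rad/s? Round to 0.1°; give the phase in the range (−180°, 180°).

-141.3°

At s = jω = j1786:
zero (s+10): 10 + j1786 → |·| = √(10²+1786²) = √3189896 ≈ 1786, ∠ = arctan(1786/10) ≈ 89.68°
pole (s+200): 200 + j1786 → |·| = √(200²+1786²) = √3229796 ≈ 1797.2, ∠ = arctan(1786/200) ≈ 83.61°
pole (s+282): 282 + j1786 → |·| = √(282²+1786²) = √3269320 ≈ 1808.1, ∠ = arctan(1786/282) ≈ 81.03°
pole (s+782): 782 + j1786 → |·| = √(782²+1786²) = √3801320 ≈ 1949.7, ∠ = arctan(1786/782) ≈ 66.35°
∠G = 89.68° − 230.99° = -141.31°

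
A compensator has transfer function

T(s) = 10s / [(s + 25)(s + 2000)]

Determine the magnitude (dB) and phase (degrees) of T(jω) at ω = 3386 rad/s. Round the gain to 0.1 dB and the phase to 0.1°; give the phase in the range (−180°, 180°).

At s = jω = j3386:
zero at origin: s = j3386 → |·| = 3386, ∠ = 90.00°
pole (s+25): 25 + j3386 → |·| = √(25²+3386²) = √11465621 ≈ 3386.1, ∠ = arctan(3386/25) ≈ 89.58°
pole (s+2000): 2000 + j3386 → |·| = √(2000²+3386²) = √15464996 ≈ 3932.6, ∠ = arctan(3386/2000) ≈ 59.43°
|T| = 10 · 3386 / 1.3316e+07 ≈ 0.0025428
Gain = 20 log₁₀(0.0025428) ≈ -51.89 dB
∠T = 90.00° − 149.01° = -59.01°

-51.9 dB, -59.0°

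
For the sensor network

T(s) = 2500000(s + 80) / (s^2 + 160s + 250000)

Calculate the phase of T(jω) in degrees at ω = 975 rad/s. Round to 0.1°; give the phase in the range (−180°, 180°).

At s = jω = j975:
zero (s+80): 80 + j975 → |·| = √(80²+975²) = √957025 ≈ 978.28, ∠ = arctan(975/80) ≈ 85.31°
quadratic: (j975)² + 160·j975 + 250000 = -700625 + j156000 → |·| ≈ 7.1778e+05, ∠ ≈ 167.45°
∠T = 85.31° − 167.45° = -82.14°

-82.1°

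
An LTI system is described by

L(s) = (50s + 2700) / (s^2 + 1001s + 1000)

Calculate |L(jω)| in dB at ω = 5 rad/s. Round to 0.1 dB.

-5.5 dB

Substitute s = j5:
Numerator: 50(j5) + 2700 = 2700 + j250
Denominator: (j5)^2 + 1001(j5) + 1000 = 975 + j5005
|N| = √(2700² + 250²) ≈ 2711.5, ∠N ≈ 5.29°
|D| = √(975² + 5005²) ≈ 5099.1, ∠D ≈ 78.98°
|L| = 2711.5 / 5099.1 ≈ 0.53176
Gain = 20 log₁₀(0.53176) ≈ -5.49 dB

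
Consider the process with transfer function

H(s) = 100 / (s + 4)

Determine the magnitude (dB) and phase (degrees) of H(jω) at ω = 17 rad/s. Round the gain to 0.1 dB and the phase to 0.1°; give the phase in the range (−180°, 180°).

15.2 dB, -76.8°

Substitute s = j17:
Numerator: 100 = 100 + j0
Denominator: (j17) + 4 = 4 + j17
|N| = √(100² + 0²) ≈ 100, ∠N ≈ 0.00°
|D| = √(4² + 17²) ≈ 17.464, ∠D ≈ 76.76°
|H| = 100 / 17.464 ≈ 5.7261
Gain = 20 log₁₀(5.7261) ≈ 15.16 dB
∠H = 0.00° − 76.76° = -76.76°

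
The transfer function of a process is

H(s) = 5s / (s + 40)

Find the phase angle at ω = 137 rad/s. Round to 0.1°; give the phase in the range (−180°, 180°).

At s = jω = j137:
zero at origin: s = j137 → |·| = 137, ∠ = 90.00°
pole (s+40): 40 + j137 → |·| = √(40²+137²) = √20369 ≈ 142.72, ∠ = arctan(137/40) ≈ 73.72°
∠H = 90.00° − 73.72° = 16.28°

16.3°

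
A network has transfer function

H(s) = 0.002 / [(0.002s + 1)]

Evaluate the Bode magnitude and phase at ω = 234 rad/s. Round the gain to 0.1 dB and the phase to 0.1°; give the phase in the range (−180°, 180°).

At ω = 234 rad/s:
pole (1 + j234·0.002) = 1 + j0.468 → |·| ≈ 1.1041, ∠ ≈ 25.08°
|H| = 0.002 · 1 / (1.1041) ≈ 0.0018114
Gain = 20 log₁₀(0.0018114) ≈ -54.84 dB
∠H = (0°) − (25.08°) = -25.08°

-54.8 dB, -25.1°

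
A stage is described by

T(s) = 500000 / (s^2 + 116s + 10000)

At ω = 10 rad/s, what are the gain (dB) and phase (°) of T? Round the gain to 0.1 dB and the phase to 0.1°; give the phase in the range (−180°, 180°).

34.0 dB, -6.7°

At s = jω = j10:
quadratic: (j10)² + 116·j10 + 10000 = 9900 + j1160 → |·| ≈ 9967.7, ∠ ≈ 6.68°
|T| = 500000 / 9967.7 ≈ 50.162
Gain = 20 log₁₀(50.162) ≈ 34.01 dB
∠T = 0.00° − 6.68° = -6.68°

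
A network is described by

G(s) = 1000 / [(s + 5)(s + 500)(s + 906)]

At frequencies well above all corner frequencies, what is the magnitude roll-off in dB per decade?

-60 dB/decade

Each pole contributes −20 dB/decade at high frequency; each zero contributes +20 dB/decade.
Net: 0 zero(s) − 3 pole(s) → -60 dB/decade.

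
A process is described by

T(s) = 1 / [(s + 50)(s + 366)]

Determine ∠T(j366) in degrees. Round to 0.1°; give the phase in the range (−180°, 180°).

-127.2°

At s = jω = j366:
pole (s+50): 50 + j366 → |·| = √(50²+366²) = √136456 ≈ 369.4, ∠ = arctan(366/50) ≈ 82.22°
pole (s+366): 366 + j366 → |·| = √(366²+366²) = √267912 ≈ 517.6, ∠ = arctan(366/366) ≈ 45.00°
∠T = 0.00° − 127.22° = -127.22°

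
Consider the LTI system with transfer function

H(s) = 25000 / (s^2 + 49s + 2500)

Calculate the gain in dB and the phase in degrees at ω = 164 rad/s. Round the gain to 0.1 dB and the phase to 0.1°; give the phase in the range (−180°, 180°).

At s = jω = j164:
quadratic: (j164)² + 49·j164 + 2500 = -24396 + j8036 → |·| ≈ 25685, ∠ ≈ 161.77°
|H| = 25000 / 25685 ≈ 0.97333
Gain = 20 log₁₀(0.97333) ≈ -0.23 dB
∠H = 0.00° − 161.77° = -161.77°

-0.2 dB, -161.8°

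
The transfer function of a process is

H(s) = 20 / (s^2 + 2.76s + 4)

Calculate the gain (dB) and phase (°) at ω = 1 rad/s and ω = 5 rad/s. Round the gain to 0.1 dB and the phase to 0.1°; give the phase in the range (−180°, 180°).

At s = jω = j1:
quadratic: (j1)² + 2.76·j1 + 4 = 3 + j2.76 → |·| ≈ 4.0765, ∠ ≈ 42.61°
|H| = 20 / 4.0765 ≈ 4.9062
Gain = 20 log₁₀(4.9062) ≈ 13.81 dB
∠H = 0.00° − 42.61° = -42.61°

At s = jω = j5:
quadratic: (j5)² + 2.76·j5 + 4 = -21 + j13.8 → |·| ≈ 25.128, ∠ ≈ 146.69°
|H| = 20 / 25.128 ≈ 0.79592
Gain = 20 log₁₀(0.79592) ≈ -1.98 dB
∠H = 0.00° − 146.69° = -146.69°

ω = 1: 13.8 dB, -42.6°; ω = 5: -2.0 dB, -146.7°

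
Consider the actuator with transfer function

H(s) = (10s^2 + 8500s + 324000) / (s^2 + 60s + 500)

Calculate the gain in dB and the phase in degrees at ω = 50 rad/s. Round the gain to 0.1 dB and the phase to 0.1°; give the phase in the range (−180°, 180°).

43.2 dB, -68.8°

Substitute s = j50:
Numerator: 10(j50)^2 + 8500(j50) + 324000 = 299000 + j425000
Denominator: (j50)^2 + 60(j50) + 500 = -2000 + j3000
|N| = √(299000² + 425000²) ≈ 5.1964e+05, ∠N ≈ 54.87°
|D| = √(2000² + 3000²) ≈ 3605.6, ∠D ≈ 123.69°
|H| = 5.1964e+05 / 3605.6 ≈ 144.12
Gain = 20 log₁₀(144.12) ≈ 43.17 dB
∠H = 54.87° − 123.69° = -68.82°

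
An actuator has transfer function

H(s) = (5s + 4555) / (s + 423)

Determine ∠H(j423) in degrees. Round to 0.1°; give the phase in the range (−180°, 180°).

Substitute s = j423:
Numerator: 5(j423) + 4555 = 4555 + j2115
Denominator: (j423) + 423 = 423 + j423
|N| = √(4555² + 2115²) ≈ 5022.1, ∠N ≈ 24.91°
|D| = √(423² + 423²) ≈ 598.21, ∠D ≈ 45.00°
∠H = 24.91° − 45.00° = -20.09°

-20.1°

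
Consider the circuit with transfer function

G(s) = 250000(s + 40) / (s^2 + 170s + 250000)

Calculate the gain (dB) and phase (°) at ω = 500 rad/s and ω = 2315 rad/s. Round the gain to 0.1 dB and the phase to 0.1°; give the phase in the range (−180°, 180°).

At s = jω = j500:
zero (s+40): 40 + j500 → |·| = √(40²+500²) = √251600 ≈ 501.6, ∠ = arctan(500/40) ≈ 85.43°
quadratic: (j500)² + 170·j500 + 250000 = 0 + j85000 → |·| ≈ 85000, ∠ ≈ 90.00°
|G| = 250000 · 501.6 / 85000 ≈ 1475.3
Gain = 20 log₁₀(1475.3) ≈ 63.38 dB
∠G = 85.43° − 90.00° = -4.57°

At s = jω = j2315:
zero (s+40): 40 + j2315 → |·| = √(40²+2315²) = √5360825 ≈ 2315.3, ∠ = arctan(2315/40) ≈ 89.01°
quadratic: (j2315)² + 170·j2315 + 250000 = -5109225 + j393550 → |·| ≈ 5.1244e+06, ∠ ≈ 175.60°
|G| = 250000 · 2315.3 / 5.1244e+06 ≈ 112.95
Gain = 20 log₁₀(112.95) ≈ 41.06 dB
∠G = 89.01° − 175.60° = -86.59°

ω = 500: 63.4 dB, -4.6°; ω = 2315: 41.1 dB, -86.6°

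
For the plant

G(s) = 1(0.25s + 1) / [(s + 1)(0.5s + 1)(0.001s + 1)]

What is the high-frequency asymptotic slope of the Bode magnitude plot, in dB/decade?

Each pole contributes −20 dB/decade at high frequency; each zero contributes +20 dB/decade.
Net: 1 zero(s) − 3 pole(s) → -40 dB/decade.

-40 dB/decade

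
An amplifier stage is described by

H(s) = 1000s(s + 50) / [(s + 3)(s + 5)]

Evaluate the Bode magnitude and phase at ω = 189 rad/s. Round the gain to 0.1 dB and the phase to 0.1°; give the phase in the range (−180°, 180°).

60.3 dB, -12.4°

At s = jω = j189:
zero (s+50): 50 + j189 → |·| = √(50²+189²) = √38221 ≈ 195.5, ∠ = arctan(189/50) ≈ 75.18°
zero at origin: s = j189 → |·| = 189, ∠ = 90.00°
pole (s+3): 3 + j189 → |·| = √(3²+189²) = √35730 ≈ 189.02, ∠ = arctan(189/3) ≈ 89.09°
pole (s+5): 5 + j189 → |·| = √(5²+189²) = √35746 ≈ 189.07, ∠ = arctan(189/5) ≈ 88.48°
|H| = 1000 · 36950 / 35738 ≈ 1033.9
Gain = 20 log₁₀(1033.9) ≈ 60.29 dB
∠H = 165.18° − 177.57° = -12.39°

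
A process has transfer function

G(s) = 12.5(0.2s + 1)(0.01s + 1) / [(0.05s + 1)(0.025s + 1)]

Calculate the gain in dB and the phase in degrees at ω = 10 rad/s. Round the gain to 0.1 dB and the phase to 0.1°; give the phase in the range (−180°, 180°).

27.7 dB, 28.5°

At ω = 10 rad/s:
zero (1 + j10·0.2) = 1 + j2 → |·| ≈ 2.2361, ∠ ≈ 63.43°
zero (1 + j10·0.01) = 1 + j0.1 → |·| ≈ 1.005, ∠ ≈ 5.71°
pole (1 + j10·0.05) = 1 + j0.5 → |·| ≈ 1.118, ∠ ≈ 26.57°
pole (1 + j10·0.025) = 1 + j0.25 → |·| ≈ 1.0308, ∠ ≈ 14.04°
|G| = 12.5 · 2.2361 · 1.005 / (1.118 · 1.0308) ≈ 24.375
Gain = 20 log₁₀(24.375) ≈ 27.74 dB
∠G = (63.43° + 5.71°) − (26.57° + 14.04°) = 28.53°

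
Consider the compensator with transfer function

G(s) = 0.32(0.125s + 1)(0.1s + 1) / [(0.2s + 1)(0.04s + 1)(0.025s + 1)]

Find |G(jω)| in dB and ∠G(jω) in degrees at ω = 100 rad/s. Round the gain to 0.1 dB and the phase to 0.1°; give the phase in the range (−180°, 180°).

-14.8 dB, -61.6°

At ω = 100 rad/s:
zero (1 + j100·0.125) = 1 + j12.5 → |·| ≈ 12.54, ∠ ≈ 85.43°
zero (1 + j100·0.1) = 1 + j10 → |·| ≈ 10.05, ∠ ≈ 84.29°
pole (1 + j100·0.2) = 1 + j20 → |·| ≈ 20.025, ∠ ≈ 87.14°
pole (1 + j100·0.04) = 1 + j4 → |·| ≈ 4.1231, ∠ ≈ 75.96°
pole (1 + j100·0.025) = 1 + j2.5 → |·| ≈ 2.6926, ∠ ≈ 68.20°
|G| = 0.32 · 12.54 · 10.05 / (20.025 · 4.1231 · 2.6926) ≈ 0.1814
Gain = 20 log₁₀(0.1814) ≈ -14.83 dB
∠G = (85.43° + 84.29°) − (87.14° + 75.96° + 68.20°) = -61.58°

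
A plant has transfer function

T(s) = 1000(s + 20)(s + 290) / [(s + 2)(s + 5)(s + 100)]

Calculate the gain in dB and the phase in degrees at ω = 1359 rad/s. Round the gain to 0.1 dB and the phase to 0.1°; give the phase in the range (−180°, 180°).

-2.5 dB, -98.4°

At s = jω = j1359:
zero (s+20): 20 + j1359 → |·| = √(20²+1359²) = √1847281 ≈ 1359.1, ∠ = arctan(1359/20) ≈ 89.16°
zero (s+290): 290 + j1359 → |·| = √(290²+1359²) = √1930981 ≈ 1389.6, ∠ = arctan(1359/290) ≈ 77.95°
pole (s+2): 2 + j1359 → |·| = √(2²+1359²) = √1846885 ≈ 1359, ∠ = arctan(1359/2) ≈ 89.92°
pole (s+5): 5 + j1359 → |·| = √(5²+1359²) = √1846906 ≈ 1359, ∠ = arctan(1359/5) ≈ 89.79°
pole (s+100): 100 + j1359 → |·| = √(100²+1359²) = √1856881 ≈ 1362.7, ∠ = arctan(1359/100) ≈ 85.79°
|T| = 1000 · 1.8886e+06 / 2.5167e+09 ≈ 0.75043
Gain = 20 log₁₀(0.75043) ≈ -2.49 dB
∠T = 167.11° − 265.50° = -98.39°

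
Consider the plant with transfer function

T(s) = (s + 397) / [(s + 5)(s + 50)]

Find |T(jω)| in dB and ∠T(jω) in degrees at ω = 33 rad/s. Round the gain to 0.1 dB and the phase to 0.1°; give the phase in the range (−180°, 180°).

-14.0 dB, -110.1°

At s = jω = j33:
zero (s+397): 397 + j33 → |·| = √(397²+33²) = √158698 ≈ 398.37, ∠ = arctan(33/397) ≈ 4.75°
pole (s+5): 5 + j33 → |·| = √(5²+33²) = √1114 ≈ 33.377, ∠ = arctan(33/5) ≈ 81.38°
pole (s+50): 50 + j33 → |·| = √(50²+33²) = √3589 ≈ 59.908, ∠ = arctan(33/50) ≈ 33.42°
|T| = 1 · 398.37 / 1999.5 ≈ 0.19923
Gain = 20 log₁₀(0.19923) ≈ -14.01 dB
∠T = 4.75° − 114.80° = -110.05°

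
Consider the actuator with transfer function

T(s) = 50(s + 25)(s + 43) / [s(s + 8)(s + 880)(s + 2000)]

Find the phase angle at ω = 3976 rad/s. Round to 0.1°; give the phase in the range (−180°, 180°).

At s = jω = j3976:
zero (s+25): 25 + j3976 → |·| = √(25²+3976²) = √15809201 ≈ 3976.1, ∠ = arctan(3976/25) ≈ 89.64°
zero (s+43): 43 + j3976 → |·| = √(43²+3976²) = √15810425 ≈ 3976.2, ∠ = arctan(3976/43) ≈ 89.38°
pole (s+8): 8 + j3976 → |·| = √(8²+3976²) = √15808640 ≈ 3976, ∠ = arctan(3976/8) ≈ 89.88°
pole (s+880): 880 + j3976 → |·| = √(880²+3976²) = √16582976 ≈ 4072.2, ∠ = arctan(3976/880) ≈ 77.52°
pole (s+2000): 2000 + j3976 → |·| = √(2000²+3976²) = √19808576 ≈ 4450.7, ∠ = arctan(3976/2000) ≈ 63.30°
pole at origin: |s| = 3976, ∠ = 90.00° (in denominator)
∠T = 179.02° − 320.70° = -141.68°

-141.7°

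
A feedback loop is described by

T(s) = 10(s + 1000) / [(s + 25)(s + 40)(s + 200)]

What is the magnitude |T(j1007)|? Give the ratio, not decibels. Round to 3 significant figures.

1.36e-05

At s = jω = j1007:
zero (s+1000): 1000 + j1007 → |·| = √(1000²+1007²) = √2014049 ≈ 1419.2, ∠ = arctan(1007/1000) ≈ 45.20°
pole (s+25): 25 + j1007 → |·| = √(25²+1007²) = √1014674 ≈ 1007.3, ∠ = arctan(1007/25) ≈ 88.58°
pole (s+40): 40 + j1007 → |·| = √(40²+1007²) = √1015649 ≈ 1007.8, ∠ = arctan(1007/40) ≈ 87.73°
pole (s+200): 200 + j1007 → |·| = √(200²+1007²) = √1054049 ≈ 1026.7, ∠ = arctan(1007/200) ≈ 78.77°
|T| = 10 · 1419.2 / 1.0423e+09 ≈ 1.3616e-05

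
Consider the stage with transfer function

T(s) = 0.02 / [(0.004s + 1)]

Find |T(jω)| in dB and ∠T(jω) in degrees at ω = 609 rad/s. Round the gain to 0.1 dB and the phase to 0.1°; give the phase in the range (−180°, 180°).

-42.4 dB, -67.7°

At ω = 609 rad/s:
pole (1 + j609·0.004) = 1 + j2.436 → |·| ≈ 2.6333, ∠ ≈ 67.68°
|T| = 0.02 · 1 / (2.6333) ≈ 0.007595
Gain = 20 log₁₀(0.007595) ≈ -42.39 dB
∠T = (0°) − (67.68°) = -67.68°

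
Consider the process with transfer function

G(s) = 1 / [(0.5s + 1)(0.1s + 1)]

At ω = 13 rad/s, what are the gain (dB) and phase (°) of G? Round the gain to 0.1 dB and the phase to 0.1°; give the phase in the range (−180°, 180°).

-20.7 dB, -133.7°

At ω = 13 rad/s:
pole (1 + j13·0.5) = 1 + j6.5 → |·| ≈ 6.5765, ∠ ≈ 81.25°
pole (1 + j13·0.1) = 1 + j1.3 → |·| ≈ 1.6401, ∠ ≈ 52.43°
|G| = 1 · 1 / (6.5765 · 1.6401) ≈ 0.092712
Gain = 20 log₁₀(0.092712) ≈ -20.66 dB
∠G = (0°) − (81.25° + 52.43°) = -133.68°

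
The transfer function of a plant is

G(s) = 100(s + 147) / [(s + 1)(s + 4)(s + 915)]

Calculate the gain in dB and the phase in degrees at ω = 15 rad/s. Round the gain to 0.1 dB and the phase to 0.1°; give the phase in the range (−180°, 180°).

At s = jω = j15:
zero (s+147): 147 + j15 → |·| = √(147²+15²) = √21834 ≈ 147.76, ∠ = arctan(15/147) ≈ 5.83°
pole (s+1): 1 + j15 → |·| = √(1²+15²) = √226 ≈ 15.033, ∠ = arctan(15/1) ≈ 86.19°
pole (s+4): 4 + j15 → |·| = √(4²+15²) = √241 ≈ 15.524, ∠ = arctan(15/4) ≈ 75.07°
pole (s+915): 915 + j15 → |·| = √(915²+15²) = √837450 ≈ 915.12, ∠ = arctan(15/915) ≈ 0.94°
|G| = 100 · 147.76 / 2.1356e+05 ≈ 0.069189
Gain = 20 log₁₀(0.069189) ≈ -23.20 dB
∠G = 5.83° − 162.20° = -156.37°

-23.2 dB, -156.4°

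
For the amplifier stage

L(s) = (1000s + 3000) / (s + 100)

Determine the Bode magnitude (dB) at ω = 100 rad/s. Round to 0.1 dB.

Substitute s = j100:
Numerator: 1000(j100) + 3000 = 3000 + j100000
Denominator: (j100) + 100 = 100 + j100
|N| = √(3000² + 100000²) ≈ 1.0004e+05, ∠N ≈ 88.28°
|D| = √(100² + 100²) ≈ 141.42, ∠D ≈ 45.00°
|L| = 1.0004e+05 / 141.42 ≈ 707.4
Gain = 20 log₁₀(707.4) ≈ 56.99 dB

57.0 dB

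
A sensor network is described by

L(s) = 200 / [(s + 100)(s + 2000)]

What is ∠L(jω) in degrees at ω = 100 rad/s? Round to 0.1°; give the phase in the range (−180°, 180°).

At s = jω = j100:
pole (s+100): 100 + j100 → |·| = √(100²+100²) = √20000 ≈ 141.42, ∠ = arctan(100/100) ≈ 45.00°
pole (s+2000): 2000 + j100 → |·| = √(2000²+100²) = √4010000 ≈ 2002.5, ∠ = arctan(100/2000) ≈ 2.86°
∠L = 0.00° − 47.86° = -47.86°

-47.9°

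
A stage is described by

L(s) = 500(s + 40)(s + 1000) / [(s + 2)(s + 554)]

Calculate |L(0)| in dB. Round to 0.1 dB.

85.1 dB

L(0) = 500·40·1000 / (2·554) ≈ 18051
20 log₁₀(18051) ≈ 85.13 dB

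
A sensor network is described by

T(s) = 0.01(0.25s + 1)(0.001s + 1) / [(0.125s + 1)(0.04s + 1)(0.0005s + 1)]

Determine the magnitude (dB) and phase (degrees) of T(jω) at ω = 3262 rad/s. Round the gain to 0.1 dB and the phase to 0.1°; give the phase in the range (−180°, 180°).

-71.3 dB, -75.0°

At ω = 3262 rad/s:
zero (1 + j3262·0.25) = 1 + j815.5 → |·| ≈ 815.5, ∠ ≈ 89.93°
zero (1 + j3262·0.001) = 1 + j3.262 → |·| ≈ 3.4118, ∠ ≈ 72.96°
pole (1 + j3262·0.125) = 1 + j407.75 → |·| ≈ 407.75, ∠ ≈ 89.86°
pole (1 + j3262·0.04) = 1 + j130.48 → |·| ≈ 130.48, ∠ ≈ 89.56°
pole (1 + j3262·0.0005) = 1 + j1.631 → |·| ≈ 1.9132, ∠ ≈ 58.49°
|T| = 0.01 · 815.5 · 3.4118 / (407.75 · 130.48 · 1.9132) ≈ 0.00027334
Gain = 20 log₁₀(0.00027334) ≈ -71.27 dB
∠T = (89.93° + 72.96°) − (89.86° + 89.56° + 58.49°) = -75.02°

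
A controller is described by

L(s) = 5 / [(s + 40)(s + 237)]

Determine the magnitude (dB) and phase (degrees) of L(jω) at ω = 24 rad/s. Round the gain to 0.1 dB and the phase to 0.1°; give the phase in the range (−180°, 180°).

At s = jω = j24:
pole (s+40): 40 + j24 → |·| = √(40²+24²) = √2176 ≈ 46.648, ∠ = arctan(24/40) ≈ 30.96°
pole (s+237): 237 + j24 → |·| = √(237²+24²) = √56745 ≈ 238.21, ∠ = arctan(24/237) ≈ 5.78°
|L| = 5 / 11112 ≈ 0.00044996
Gain = 20 log₁₀(0.00044996) ≈ -66.94 dB
∠L = 0.00° − 36.74° = -36.74°

-66.9 dB, -36.7°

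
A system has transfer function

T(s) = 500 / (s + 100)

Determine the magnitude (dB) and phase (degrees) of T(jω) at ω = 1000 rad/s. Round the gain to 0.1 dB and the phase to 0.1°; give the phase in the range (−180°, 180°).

-6.1 dB, -84.3°

Substitute s = j1000:
Numerator: 500 = 500 + j0
Denominator: (j1000) + 100 = 100 + j1000
|N| = √(500² + 0²) ≈ 500, ∠N ≈ 0.00°
|D| = √(100² + 1000²) ≈ 1005, ∠D ≈ 84.29°
|T| = 500 / 1005 ≈ 0.49751
Gain = 20 log₁₀(0.49751) ≈ -6.06 dB
∠T = 0.00° − 84.29° = -84.29°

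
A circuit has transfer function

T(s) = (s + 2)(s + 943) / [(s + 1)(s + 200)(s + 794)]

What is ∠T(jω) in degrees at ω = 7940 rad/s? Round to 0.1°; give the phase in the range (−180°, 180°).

-89.6°

At s = jω = j7940:
zero (s+2): 2 + j7940 → |·| = √(2²+7940²) = √63043604 ≈ 7940, ∠ = arctan(7940/2) ≈ 89.99°
zero (s+943): 943 + j7940 → |·| = √(943²+7940²) = √63932849 ≈ 7995.8, ∠ = arctan(7940/943) ≈ 83.23°
pole (s+1): 1 + j7940 → |·| = √(1²+7940²) = √63043601 ≈ 7940, ∠ = arctan(7940/1) ≈ 89.99°
pole (s+200): 200 + j7940 → |·| = √(200²+7940²) = √63083600 ≈ 7942.5, ∠ = arctan(7940/200) ≈ 88.56°
pole (s+794): 794 + j7940 → |·| = √(794²+7940²) = √63674036 ≈ 7979.6, ∠ = arctan(7940/794) ≈ 84.29°
∠T = 173.22° − 262.84° = -89.62°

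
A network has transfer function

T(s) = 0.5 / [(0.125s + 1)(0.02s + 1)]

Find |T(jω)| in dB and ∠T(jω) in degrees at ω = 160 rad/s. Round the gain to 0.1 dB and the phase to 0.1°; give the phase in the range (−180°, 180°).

At ω = 160 rad/s:
pole (1 + j160·0.125) = 1 + j20 → |·| ≈ 20.025, ∠ ≈ 87.14°
pole (1 + j160·0.02) = 1 + j3.2 → |·| ≈ 3.3526, ∠ ≈ 72.65°
|T| = 0.5 · 1 / (20.025 · 3.3526) ≈ 0.0074476
Gain = 20 log₁₀(0.0074476) ≈ -42.56 dB
∠T = (0°) − (87.14° + 72.65°) = -159.79°

-42.6 dB, -159.8°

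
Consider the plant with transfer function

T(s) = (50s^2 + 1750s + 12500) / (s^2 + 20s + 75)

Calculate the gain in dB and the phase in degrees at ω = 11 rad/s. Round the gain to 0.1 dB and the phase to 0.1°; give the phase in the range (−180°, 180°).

Substitute s = j11:
Numerator: 50(j11)^2 + 1750(j11) + 12500 = 6450 + j19250
Denominator: (j11)^2 + 20(j11) + 75 = -46 + j220
|N| = √(6450² + 19250²) ≈ 20302, ∠N ≈ 71.48°
|D| = √(46² + 220²) ≈ 224.76, ∠D ≈ 101.81°
|T| = 20302 / 224.76 ≈ 90.327
Gain = 20 log₁₀(90.327) ≈ 39.12 dB
∠T = 71.48° − 101.81° = -30.33°

39.1 dB, -30.3°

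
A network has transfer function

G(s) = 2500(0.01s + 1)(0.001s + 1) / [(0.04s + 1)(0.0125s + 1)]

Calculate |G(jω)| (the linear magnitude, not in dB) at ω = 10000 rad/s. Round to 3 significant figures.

50.3

At ω = 10000 rad/s:
zero (1 + j10000·0.01) = 1 + j100 → |·| ≈ 100, ∠ ≈ 89.43°
zero (1 + j10000·0.001) = 1 + j10 → |·| ≈ 10.05, ∠ ≈ 84.29°
pole (1 + j10000·0.04) = 1 + j400 → |·| ≈ 400, ∠ ≈ 89.86°
pole (1 + j10000·0.0125) = 1 + j125 → |·| ≈ 125, ∠ ≈ 89.54°
|G| = 2500 · 100 · 10.05 / (400 · 125) ≈ 50.25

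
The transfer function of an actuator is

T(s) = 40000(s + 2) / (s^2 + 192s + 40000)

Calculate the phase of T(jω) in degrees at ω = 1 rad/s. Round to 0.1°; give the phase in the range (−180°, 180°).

At s = jω = j1:
zero (s+2): 2 + j1 → |·| = √(2²+1²) = √5 ≈ 2.2361, ∠ = arctan(1/2) ≈ 26.57°
quadratic: (j1)² + 192·j1 + 40000 = 39999 + j192 → |·| ≈ 39999, ∠ ≈ 0.28°
∠T = 26.57° − 0.28° = 26.29°

26.3°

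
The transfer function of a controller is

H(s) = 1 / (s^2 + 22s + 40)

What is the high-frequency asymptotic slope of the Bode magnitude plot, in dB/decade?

-40 dB/decade

Each pole contributes −20 dB/decade at high frequency; each zero contributes +20 dB/decade.
Net: 0 zero(s) − 2 pole(s) → -40 dB/decade.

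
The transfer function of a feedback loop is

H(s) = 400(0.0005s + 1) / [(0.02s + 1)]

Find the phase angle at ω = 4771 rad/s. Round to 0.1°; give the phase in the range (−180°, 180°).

At ω = 4771 rad/s:
zero (1 + j4771·0.0005) = 1 + j2.3855 → |·| ≈ 2.5866, ∠ ≈ 67.26°
pole (1 + j4771·0.02) = 1 + j95.42 → |·| ≈ 95.425, ∠ ≈ 89.40°
∠H = (67.26°) − (89.40°) = -22.14°

-22.1°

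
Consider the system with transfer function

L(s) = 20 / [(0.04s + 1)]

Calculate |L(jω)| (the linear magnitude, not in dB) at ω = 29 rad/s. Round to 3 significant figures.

13.1

At ω = 29 rad/s:
pole (1 + j29·0.04) = 1 + j1.16 → |·| ≈ 1.5315, ∠ ≈ 49.24°
|L| = 20 · 1 / (1.5315) ≈ 13.059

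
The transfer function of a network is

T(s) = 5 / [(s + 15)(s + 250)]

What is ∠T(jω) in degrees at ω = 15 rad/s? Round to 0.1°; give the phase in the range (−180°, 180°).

-48.4°

At s = jω = j15:
pole (s+15): 15 + j15 → |·| = √(15²+15²) = √450 ≈ 21.213, ∠ = arctan(15/15) ≈ 45.00°
pole (s+250): 250 + j15 → |·| = √(250²+15²) = √62725 ≈ 250.45, ∠ = arctan(15/250) ≈ 3.43°
∠T = 0.00° − 48.43° = -48.43°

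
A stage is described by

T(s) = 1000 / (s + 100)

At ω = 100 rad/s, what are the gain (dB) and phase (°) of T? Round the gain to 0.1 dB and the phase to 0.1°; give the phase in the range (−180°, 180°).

17.0 dB, -45.0°

Substitute s = j100:
Numerator: 1000 = 1000 + j0
Denominator: (j100) + 100 = 100 + j100
|N| = √(1000² + 0²) ≈ 1000, ∠N ≈ 0.00°
|D| = √(100² + 100²) ≈ 141.42, ∠D ≈ 45.00°
|T| = 1000 / 141.42 ≈ 7.0711
Gain = 20 log₁₀(7.0711) ≈ 16.99 dB
∠T = 0.00° − 45.00° = -45.00°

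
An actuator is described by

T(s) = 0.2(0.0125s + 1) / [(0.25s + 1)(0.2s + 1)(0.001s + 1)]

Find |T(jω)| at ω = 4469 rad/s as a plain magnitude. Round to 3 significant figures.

At ω = 4469 rad/s:
zero (1 + j4469·0.0125) = 1 + j55.8625 → |·| ≈ 55.871, ∠ ≈ 88.97°
pole (1 + j4469·0.25) = 1 + j1117.25 → |·| ≈ 1117.3, ∠ ≈ 89.95°
pole (1 + j4469·0.2) = 1 + j893.8 → |·| ≈ 893.8, ∠ ≈ 89.94°
pole (1 + j4469·0.001) = 1 + j4.469 → |·| ≈ 4.5795, ∠ ≈ 77.39°
|T| = 0.2 · 55.871 / (1117.3 · 893.8 · 4.5795) ≈ 2.4434e-06

2.44e-06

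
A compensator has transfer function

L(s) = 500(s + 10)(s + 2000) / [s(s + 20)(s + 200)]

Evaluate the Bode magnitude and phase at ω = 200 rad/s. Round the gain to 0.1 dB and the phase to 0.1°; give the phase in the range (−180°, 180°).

25.0 dB, -126.4°

At s = jω = j200:
zero (s+10): 10 + j200 → |·| = √(10²+200²) = √40100 ≈ 200.25, ∠ = arctan(200/10) ≈ 87.14°
zero (s+2000): 2000 + j200 → |·| = √(2000²+200²) = √4040000 ≈ 2010, ∠ = arctan(200/2000) ≈ 5.71°
pole (s+20): 20 + j200 → |·| = √(20²+200²) = √40400 ≈ 201, ∠ = arctan(200/20) ≈ 84.29°
pole (s+200): 200 + j200 → |·| = √(200²+200²) = √80000 ≈ 282.84, ∠ = arctan(200/200) ≈ 45.00°
pole at origin: |s| = 200, ∠ = 90.00° (in denominator)
|L| = 500 · 4.025e+05 / 1.137e+07 ≈ 17.7
Gain = 20 log₁₀(17.7) ≈ 24.96 dB
∠L = 92.85° − 219.29° = -126.44°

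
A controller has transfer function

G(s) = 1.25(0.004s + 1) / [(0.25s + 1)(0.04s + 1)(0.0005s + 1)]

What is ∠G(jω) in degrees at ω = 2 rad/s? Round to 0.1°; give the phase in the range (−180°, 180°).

-30.7°

At ω = 2 rad/s:
zero (1 + j2·0.004) = 1 + j0.008 → |·| ≈ 1, ∠ ≈ 0.46°
pole (1 + j2·0.25) = 1 + j0.5 → |·| ≈ 1.118, ∠ ≈ 26.57°
pole (1 + j2·0.04) = 1 + j0.08 → |·| ≈ 1.0032, ∠ ≈ 4.57°
pole (1 + j2·0.0005) = 1 + j0.001 → |·| ≈ 1, ∠ ≈ 0.06°
∠G = (0.46°) − (26.57° + 4.57° + 0.06°) = -30.74°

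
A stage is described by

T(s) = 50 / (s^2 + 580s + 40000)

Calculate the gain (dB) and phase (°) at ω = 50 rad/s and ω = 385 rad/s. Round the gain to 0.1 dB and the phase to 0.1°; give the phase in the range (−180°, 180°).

Substitute s = j50:
Numerator: 50 = 50 + j0
Denominator: (j50)^2 + 580(j50) + 40000 = 37500 + j29000
|N| = √(50² + 0²) ≈ 50, ∠N ≈ 0.00°
|D| = √(37500² + 29000²) ≈ 47405, ∠D ≈ 37.72°
|T| = 50 / 47405 ≈ 0.0010547
Gain = 20 log₁₀(0.0010547) ≈ -59.54 dB
∠T = 0.00° − 37.72° = -37.72°

Substitute s = j385:
Numerator: 50 = 50 + j0
Denominator: (j385)^2 + 580(j385) + 40000 = -108225 + j223300
|N| = √(50² + 0²) ≈ 50, ∠N ≈ 0.00°
|D| = √(108225² + 223300²) ≈ 2.4814e+05, ∠D ≈ 115.86°
|T| = 50 / 2.4814e+05 ≈ 0.0002015
Gain = 20 log₁₀(0.0002015) ≈ -73.91 dB
∠T = 0.00° − 115.86° = -115.86°

ω = 50: -59.5 dB, -37.7°; ω = 385: -73.9 dB, -115.9°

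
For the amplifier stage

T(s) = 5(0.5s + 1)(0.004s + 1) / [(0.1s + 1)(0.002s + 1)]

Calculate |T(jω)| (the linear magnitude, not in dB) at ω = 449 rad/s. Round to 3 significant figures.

38.2

At ω = 449 rad/s:
zero (1 + j449·0.5) = 1 + j224.5 → |·| ≈ 224.5, ∠ ≈ 89.74°
zero (1 + j449·0.004) = 1 + j1.796 → |·| ≈ 2.0556, ∠ ≈ 60.89°
pole (1 + j449·0.1) = 1 + j44.9 → |·| ≈ 44.911, ∠ ≈ 88.72°
pole (1 + j449·0.002) = 1 + j0.898 → |·| ≈ 1.344, ∠ ≈ 41.92°
|T| = 5 · 224.5 · 2.0556 / (44.911 · 1.344) ≈ 38.227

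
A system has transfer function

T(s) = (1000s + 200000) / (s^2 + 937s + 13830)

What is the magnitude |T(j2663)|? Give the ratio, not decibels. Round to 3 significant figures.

0.356

Substitute s = j2663:
Numerator: 1000(j2663) + 200000 = 200000 + j2663000
Denominator: (j2663)^2 + 937(j2663) + 13830 = -7077739 + j2495231
|N| = √(200000² + 2663000²) ≈ 2.6705e+06, ∠N ≈ 85.70°
|D| = √(7077739² + 2495231²) ≈ 7.5047e+06, ∠D ≈ 160.58°
|T| = 2.6705e+06 / 7.5047e+06 ≈ 0.35584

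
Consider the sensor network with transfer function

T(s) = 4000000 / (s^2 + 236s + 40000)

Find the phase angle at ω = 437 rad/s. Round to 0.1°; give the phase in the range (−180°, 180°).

At s = jω = j437:
quadratic: (j437)² + 236·j437 + 40000 = -150969 + j103132 → |·| ≈ 1.8283e+05, ∠ ≈ 145.66°
∠T = 0.00° − 145.66° = -145.66°

-145.7°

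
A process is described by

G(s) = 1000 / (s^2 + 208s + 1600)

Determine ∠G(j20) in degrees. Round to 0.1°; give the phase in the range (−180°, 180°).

Substitute s = j20:
Numerator: 1000 = 1000 + j0
Denominator: (j20)^2 + 208(j20) + 1600 = 1200 + j4160
|N| = √(1000² + 0²) ≈ 1000, ∠N ≈ 0.00°
|D| = √(1200² + 4160²) ≈ 4329.6, ∠D ≈ 73.91°
∠G = 0.00° − 73.91° = -73.91°

-73.9°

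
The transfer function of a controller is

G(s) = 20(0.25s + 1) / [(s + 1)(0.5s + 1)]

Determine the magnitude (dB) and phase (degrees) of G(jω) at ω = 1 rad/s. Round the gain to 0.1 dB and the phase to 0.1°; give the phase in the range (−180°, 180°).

22.3 dB, -57.5°

At ω = 1 rad/s:
zero (1 + j1·0.25) = 1 + j0.25 → |·| ≈ 1.0308, ∠ ≈ 14.04°
pole (1 + j1·1) = 1 + j1 → |·| ≈ 1.4142, ∠ ≈ 45.00°
pole (1 + j1·0.5) = 1 + j0.5 → |·| ≈ 1.118, ∠ ≈ 26.57°
|G| = 20 · 1.0308 / (1.4142 · 1.118) ≈ 13.039
Gain = 20 log₁₀(13.039) ≈ 22.30 dB
∠G = (14.04°) − (45.00° + 26.57°) = -57.53°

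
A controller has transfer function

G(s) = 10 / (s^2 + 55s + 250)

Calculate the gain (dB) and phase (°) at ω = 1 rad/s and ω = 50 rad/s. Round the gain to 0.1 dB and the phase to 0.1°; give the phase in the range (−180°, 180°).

ω = 1: -28.1 dB, -12.5°; ω = 50: -51.0 dB, -129.3°

Substitute s = j1:
Numerator: 10 = 10 + j0
Denominator: (j1)^2 + 55(j1) + 250 = 249 + j55
|N| = √(10² + 0²) ≈ 10, ∠N ≈ 0.00°
|D| = √(249² + 55²) ≈ 255, ∠D ≈ 12.46°
|G| = 10 / 255 ≈ 0.039216
Gain = 20 log₁₀(0.039216) ≈ -28.13 dB
∠G = 0.00° − 12.46° = -12.46°

Substitute s = j50:
Numerator: 10 = 10 + j0
Denominator: (j50)^2 + 55(j50) + 250 = -2250 + j2750
|N| = √(10² + 0²) ≈ 10, ∠N ≈ 0.00°
|D| = √(2250² + 2750²) ≈ 3553.2, ∠D ≈ 129.29°
|G| = 10 / 3553.2 ≈ 0.0028144
Gain = 20 log₁₀(0.0028144) ≈ -51.01 dB
∠G = 0.00° − 129.29° = -129.29°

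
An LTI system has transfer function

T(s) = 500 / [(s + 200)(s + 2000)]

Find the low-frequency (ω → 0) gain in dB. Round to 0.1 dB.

-58.1 dB

T(0) = 500 / (200·2000) = 0.00125
20 log₁₀(0.00125) ≈ -58.06 dB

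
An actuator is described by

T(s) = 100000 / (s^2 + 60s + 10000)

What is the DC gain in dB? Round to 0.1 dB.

20.0 dB

T(0) = 100000 / 10000 = 10
20 log₁₀(10) ≈ 20.00 dB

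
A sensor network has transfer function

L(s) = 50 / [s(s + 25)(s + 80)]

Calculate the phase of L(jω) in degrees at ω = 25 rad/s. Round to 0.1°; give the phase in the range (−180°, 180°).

At s = jω = j25:
pole (s+25): 25 + j25 → |·| = √(25²+25²) = √1250 ≈ 35.355, ∠ = arctan(25/25) ≈ 45.00°
pole (s+80): 80 + j25 → |·| = √(80²+25²) = √7025 ≈ 83.815, ∠ = arctan(25/80) ≈ 17.35°
pole at origin: |s| = 25, ∠ = 90.00° (in denominator)
∠L = 0.00° − 152.35° = -152.35°

-152.4°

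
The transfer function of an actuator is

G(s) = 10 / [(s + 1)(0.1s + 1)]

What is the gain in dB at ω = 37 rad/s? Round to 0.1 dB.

At ω = 37 rad/s:
pole (1 + j37·1) = 1 + j37 → |·| ≈ 37.014, ∠ ≈ 88.45°
pole (1 + j37·0.1) = 1 + j3.7 → |·| ≈ 3.8328, ∠ ≈ 74.88°
|G| = 10 · 1 / (37.014 · 3.8328) ≈ 0.070488
Gain = 20 log₁₀(0.070488) ≈ -23.04 dB

-23.0 dB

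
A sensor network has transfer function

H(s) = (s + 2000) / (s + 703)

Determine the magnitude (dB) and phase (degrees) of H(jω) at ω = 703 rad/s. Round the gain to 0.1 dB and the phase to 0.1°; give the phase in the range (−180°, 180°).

6.6 dB, -25.6°

Substitute s = j703:
Numerator: (j703) + 2000 = 2000 + j703
Denominator: (j703) + 703 = 703 + j703
|N| = √(2000² + 703²) ≈ 2120, ∠N ≈ 19.37°
|D| = √(703² + 703²) ≈ 994.19, ∠D ≈ 45.00°
|H| = 2120 / 994.19 ≈ 2.1324
Gain = 20 log₁₀(2.1324) ≈ 6.58 dB
∠H = 19.37° − 45.00° = -25.63°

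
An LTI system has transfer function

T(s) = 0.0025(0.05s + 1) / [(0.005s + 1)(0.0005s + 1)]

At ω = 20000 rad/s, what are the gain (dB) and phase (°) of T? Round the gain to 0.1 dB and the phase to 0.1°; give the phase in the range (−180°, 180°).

At ω = 20000 rad/s:
zero (1 + j20000·0.05) = 1 + j1000 → |·| ≈ 1000, ∠ ≈ 89.94°
pole (1 + j20000·0.005) = 1 + j100 → |·| ≈ 100, ∠ ≈ 89.43°
pole (1 + j20000·0.0005) = 1 + j10 → |·| ≈ 10.05, ∠ ≈ 84.29°
|T| = 0.0025 · 1000 / (100 · 10.05) ≈ 0.0024876
Gain = 20 log₁₀(0.0024876) ≈ -52.08 dB
∠T = (89.94°) − (89.43° + 84.29°) = -83.78°

-52.1 dB, -83.8°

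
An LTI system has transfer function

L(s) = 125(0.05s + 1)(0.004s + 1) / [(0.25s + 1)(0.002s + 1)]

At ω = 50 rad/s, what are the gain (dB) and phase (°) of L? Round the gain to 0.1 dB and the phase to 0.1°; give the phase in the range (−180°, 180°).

At ω = 50 rad/s:
zero (1 + j50·0.05) = 1 + j2.5 → |·| ≈ 2.6926, ∠ ≈ 68.20°
zero (1 + j50·0.004) = 1 + j0.2 → |·| ≈ 1.0198, ∠ ≈ 11.31°
pole (1 + j50·0.25) = 1 + j12.5 → |·| ≈ 12.54, ∠ ≈ 85.43°
pole (1 + j50·0.002) = 1 + j0.1 → |·| ≈ 1.005, ∠ ≈ 5.71°
|L| = 125 · 2.6926 · 1.0198 / (12.54 · 1.005) ≈ 27.235
Gain = 20 log₁₀(27.235) ≈ 28.70 dB
∠L = (68.20° + 11.31°) − (85.43° + 5.71°) = -11.63°

28.7 dB, -11.6°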